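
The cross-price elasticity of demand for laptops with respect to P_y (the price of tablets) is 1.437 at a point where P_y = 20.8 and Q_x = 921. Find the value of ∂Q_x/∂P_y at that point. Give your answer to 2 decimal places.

ε = (∂Q_x/∂P_y)·(P_y/Q_x) ⇒ ∂Q_x/∂P_y = ε·Q_x/P_y = 1.437 × 921/20.8 ≈ 63.63.

63.63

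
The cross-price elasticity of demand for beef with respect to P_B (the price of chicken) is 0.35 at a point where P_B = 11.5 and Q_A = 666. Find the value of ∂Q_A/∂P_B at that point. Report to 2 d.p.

20.27

ε = (∂Q_A/∂P_B)·(P_B/Q_A) ⇒ ∂Q_A/∂P_B = ε·Q_A/P_B = 0.35 × 666/11.5 ≈ 20.27.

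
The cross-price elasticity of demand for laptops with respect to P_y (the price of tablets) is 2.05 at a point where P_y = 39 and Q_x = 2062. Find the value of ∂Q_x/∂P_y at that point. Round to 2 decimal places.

ε = (∂Q_x/∂P_y)·(P_y/Q_x) ⇒ ∂Q_x/∂P_y = ε·Q_x/P_y = 2.05 × 2062/39 ≈ 108.39.

108.39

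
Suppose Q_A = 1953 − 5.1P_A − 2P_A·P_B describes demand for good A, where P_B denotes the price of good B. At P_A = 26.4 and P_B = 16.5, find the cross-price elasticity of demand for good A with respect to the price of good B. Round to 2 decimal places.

-0.92

At P_A = 26.4 and P_B = 16.5: Q_A = 947.16.
∂Q_A/∂P_B = -2P_A = -2(26.4) = -52.8000.
ε = (∂Q_A/∂P_B)(P_B/Q_A) = -52.8000 × (16.5/947.16) ≈ -0.92.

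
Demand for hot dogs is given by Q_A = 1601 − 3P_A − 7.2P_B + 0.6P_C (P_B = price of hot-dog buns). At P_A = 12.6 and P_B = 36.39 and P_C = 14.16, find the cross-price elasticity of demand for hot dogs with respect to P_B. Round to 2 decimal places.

At P_A = 12.6 and P_B = 36.39 and P_C = 14.16: Q_A = 1309.688.
∂Q_A/∂P_B = -7.2.
ε = (∂Q_A/∂P_B)(P_B/Q_A) = -7.2 × (36.39/1309.688) ≈ -0.20.
Since ε < 0, hot dogs and hot-dog buns are complements.

-0.20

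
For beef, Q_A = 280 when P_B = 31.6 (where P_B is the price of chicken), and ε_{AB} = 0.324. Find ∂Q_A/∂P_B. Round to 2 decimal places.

ε = (∂Q_A/∂P_B)·(P_B/Q_A) ⇒ ∂Q_A/∂P_B = ε·Q_A/P_B = 0.324 × 280/31.6 ≈ 2.87.

2.87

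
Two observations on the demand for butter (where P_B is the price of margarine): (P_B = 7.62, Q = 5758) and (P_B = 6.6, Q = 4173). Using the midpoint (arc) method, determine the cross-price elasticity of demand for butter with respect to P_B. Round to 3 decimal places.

ΔQ_A = 4173 − 5758 = -1585; ΔP_B = 6.6 − 7.62 = -1.02.
Midpoints: Q̄_A = 4965.5, P̄_B = 7.11.
ε = (ΔQ_A/Q̄_A)/(ΔP_B/P̄_B) = (-1585/4965.5)/(-1.02/7.11) ≈ 2.225.
ε > 0: butter and margarine are substitutes.

2.225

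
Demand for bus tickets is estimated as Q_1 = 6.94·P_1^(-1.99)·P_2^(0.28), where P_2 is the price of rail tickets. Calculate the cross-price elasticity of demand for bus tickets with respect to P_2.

0.28

In a log-linear (constant-elasticity) demand function, the coefficient on the exponent of P_2 is the cross-price elasticity.
ε = 0.28. Positive, so bus tickets and rail tickets are substitutes.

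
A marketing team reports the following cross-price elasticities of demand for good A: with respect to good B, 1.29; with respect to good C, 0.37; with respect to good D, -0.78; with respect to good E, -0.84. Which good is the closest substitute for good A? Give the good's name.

Substitutes have ε > 0. Among the positive values, 1.29 (good B) is largest.

good B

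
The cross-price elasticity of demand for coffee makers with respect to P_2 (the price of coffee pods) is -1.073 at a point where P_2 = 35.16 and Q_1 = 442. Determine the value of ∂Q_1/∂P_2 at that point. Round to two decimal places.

ε = (∂Q_1/∂P_2)·(P_2/Q_1) ⇒ ∂Q_1/∂P_2 = ε·Q_1/P_2 = -1.073 × 442/35.16 ≈ -13.49.

-13.49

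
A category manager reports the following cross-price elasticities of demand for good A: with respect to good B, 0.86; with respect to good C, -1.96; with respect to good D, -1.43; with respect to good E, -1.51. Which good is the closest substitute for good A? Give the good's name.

good B

Substitutes have ε > 0. Among the positive values, 0.86 (good B) is largest.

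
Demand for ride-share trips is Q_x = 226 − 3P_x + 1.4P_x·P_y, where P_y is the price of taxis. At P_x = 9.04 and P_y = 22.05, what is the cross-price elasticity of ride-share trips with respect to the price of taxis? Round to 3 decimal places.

At P_x = 9.04 and P_y = 22.05: Q_x = 477.945.
∂Q_x/∂P_y = 1.4P_x = 1.4(9.04) = 12.6560.
ε = (∂Q_x/∂P_y)(P_y/Q_x) = 12.6560 × (22.05/477.945) ≈ 0.584.
ε > 0: substitutes.

0.584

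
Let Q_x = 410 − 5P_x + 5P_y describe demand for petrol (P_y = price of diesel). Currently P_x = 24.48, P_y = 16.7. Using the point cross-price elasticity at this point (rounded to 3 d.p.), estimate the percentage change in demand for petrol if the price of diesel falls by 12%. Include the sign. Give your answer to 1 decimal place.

At P_x = 24.48, P_y = 16.7: Q_x = 371.1.
∂Q_x/∂P_y = 5.
ε = (∂Q_x/∂P_y)(P_y/Q_x) = 5.0000 × 16.7/371.1 ≈ 0.225.
%ΔQ_x ≈ ε × %ΔP_y = 0.225 × (-12%) = -2.7%.

-2.7%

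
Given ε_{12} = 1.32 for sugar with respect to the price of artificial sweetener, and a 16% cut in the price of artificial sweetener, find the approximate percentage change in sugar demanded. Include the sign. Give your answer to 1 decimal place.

-21.1%

%ΔQ ≈ ε × %ΔP of artificial sweetener = 1.32 × (-16%) = -21.1%.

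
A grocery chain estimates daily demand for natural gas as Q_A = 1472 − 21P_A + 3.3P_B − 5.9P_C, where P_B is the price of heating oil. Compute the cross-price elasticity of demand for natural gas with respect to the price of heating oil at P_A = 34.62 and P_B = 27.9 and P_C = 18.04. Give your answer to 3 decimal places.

0.126

At P_A = 34.62 and P_B = 27.9 and P_C = 18.04: Q_A = 730.614.
∂Q_A/∂P_B = 3.3.
ε = (∂Q_A/∂P_B)(P_B/Q_A) = 3.3 × (27.9/730.614) ≈ 0.126.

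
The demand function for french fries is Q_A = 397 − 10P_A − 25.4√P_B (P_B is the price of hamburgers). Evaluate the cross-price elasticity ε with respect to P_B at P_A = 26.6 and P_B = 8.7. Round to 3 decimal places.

-0.668

At P_A = 26.6 and P_B = 8.7: Q_A = 56.081.
∂Q_A/∂P_B = -25.4/(2√P_B) = -25.4/(2√8.7) = -4.3057.
ε = (∂Q_A/∂P_B)(P_B/Q_A) = -4.3057 × (8.7/56.081) ≈ -0.668.
ε < 0: complements.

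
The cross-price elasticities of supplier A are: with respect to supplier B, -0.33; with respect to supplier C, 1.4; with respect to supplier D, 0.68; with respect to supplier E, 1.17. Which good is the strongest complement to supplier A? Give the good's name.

supplier B

Complements have ε < 0. The most negative value is -0.33 (supplier B).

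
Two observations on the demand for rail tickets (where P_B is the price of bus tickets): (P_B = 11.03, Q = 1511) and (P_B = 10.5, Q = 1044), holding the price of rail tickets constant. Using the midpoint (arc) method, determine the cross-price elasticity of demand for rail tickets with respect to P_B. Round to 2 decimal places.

7.42

ΔQ_A = 1044 − 1511 = -467; ΔP_B = 10.5 − 11.03 = -0.53.
Midpoints: Q̄_A = 1277.5, P̄_B = 10.77.
ε = (ΔQ_A/Q̄_A)/(ΔP_B/P̄_B) = (-467/1277.5)/(-0.53/10.77) ≈ 7.42.
ε > 0: rail tickets and bus tickets are substitutes.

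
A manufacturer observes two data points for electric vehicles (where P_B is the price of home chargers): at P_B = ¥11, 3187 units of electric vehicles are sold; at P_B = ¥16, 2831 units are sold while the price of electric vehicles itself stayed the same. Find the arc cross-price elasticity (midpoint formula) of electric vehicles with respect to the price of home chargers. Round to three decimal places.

-0.319

ΔQ_A = 2831 − 3187 = -356; ΔP_B = 16 − 11 = 5.
Midpoints: Q̄_A = 3009.0, P̄_B = 13.50.
ε = (ΔQ_A/Q̄_A)/(ΔP_B/P̄_B) = (-356/3009.0)/(5/13.50) ≈ -0.319.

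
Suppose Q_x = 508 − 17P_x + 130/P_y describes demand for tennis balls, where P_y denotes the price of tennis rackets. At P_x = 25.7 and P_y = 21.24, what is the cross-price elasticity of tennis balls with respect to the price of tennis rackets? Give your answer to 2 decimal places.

-0.08

At P_x = 25.7 and P_y = 21.24: Q_x = 77.221.
∂Q_x/∂P_y = −130/P_y² = -0.2882.
ε = (∂Q_x/∂P_y)(P_y/Q_x) = -0.2882 × (21.24/77.221) ≈ -0.08.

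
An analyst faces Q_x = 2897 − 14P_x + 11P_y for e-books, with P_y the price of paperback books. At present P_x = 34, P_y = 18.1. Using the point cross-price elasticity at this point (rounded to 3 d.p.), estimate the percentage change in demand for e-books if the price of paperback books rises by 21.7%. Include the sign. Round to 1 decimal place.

At P_x = 34, P_y = 18.1: Q_x = 2620.1.
∂Q_x/∂P_y = 11.
ε = (∂Q_x/∂P_y)(P_y/Q_x) = 11.0000 × 18.1/2620.1 ≈ 0.076.
%ΔQ_x ≈ ε × %ΔP_y = 0.076 × (21.7%) = 1.6%.

1.6%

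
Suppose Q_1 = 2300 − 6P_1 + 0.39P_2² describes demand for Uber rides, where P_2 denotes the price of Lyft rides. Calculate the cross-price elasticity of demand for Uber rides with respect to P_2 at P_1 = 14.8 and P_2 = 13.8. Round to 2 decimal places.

0.06

At P_1 = 14.8 and P_2 = 13.8: Q_1 = 2285.472.
∂Q_1/∂P_2 = 0.78P_2 = 0.78(13.8) = 10.7640.
ε = (∂Q_1/∂P_2)(P_2/Q_1) = 10.7640 × (13.8/2285.472) ≈ 0.06.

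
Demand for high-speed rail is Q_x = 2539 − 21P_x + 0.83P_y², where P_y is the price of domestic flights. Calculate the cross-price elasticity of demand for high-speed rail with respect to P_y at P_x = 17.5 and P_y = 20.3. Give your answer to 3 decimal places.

At P_x = 17.5 and P_y = 20.3: Q_x = 2513.535.
∂Q_x/∂P_y = 1.66P_y = 1.66(20.3) = 33.6980.
ε = (∂Q_x/∂P_y)(P_y/Q_x) = 33.6980 × (20.3/2513.535) ≈ 0.272.
ε > 0: substitutes.

0.272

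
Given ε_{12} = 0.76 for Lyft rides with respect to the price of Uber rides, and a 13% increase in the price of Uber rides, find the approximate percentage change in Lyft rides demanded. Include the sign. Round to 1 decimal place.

9.9%

%ΔQ ≈ ε × %ΔP of Uber rides = 0.76 × (13%) = 9.9%.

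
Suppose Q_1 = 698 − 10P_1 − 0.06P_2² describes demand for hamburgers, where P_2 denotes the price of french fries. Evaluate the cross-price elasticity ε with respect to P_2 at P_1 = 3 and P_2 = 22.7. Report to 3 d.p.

-0.097

At P_1 = 3 and P_2 = 22.7: Q_1 = 637.083.
∂Q_1/∂P_2 = -0.12P_2 = -0.12(22.7) = -2.7240.
ε = (∂Q_1/∂P_2)(P_2/Q_1) = -2.7240 × (22.7/637.083) ≈ -0.097.
ε < 0: complements.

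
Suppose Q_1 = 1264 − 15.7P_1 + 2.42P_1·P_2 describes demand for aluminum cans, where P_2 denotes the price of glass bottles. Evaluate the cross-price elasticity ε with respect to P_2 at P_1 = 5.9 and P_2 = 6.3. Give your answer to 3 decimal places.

At P_1 = 5.9 and P_2 = 6.3: Q_1 = 1261.321.
∂Q_1/∂P_2 = 2.42P_1 = 2.42(5.9) = 14.2780.
ε = (∂Q_1/∂P_2)(P_2/Q_1) = 14.2780 × (6.3/1261.321) ≈ 0.071.
ε > 0: substitutes.

0.071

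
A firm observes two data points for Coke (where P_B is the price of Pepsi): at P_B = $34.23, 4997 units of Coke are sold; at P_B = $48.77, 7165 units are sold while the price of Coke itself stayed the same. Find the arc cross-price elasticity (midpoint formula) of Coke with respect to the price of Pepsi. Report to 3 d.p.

1.018

ΔQ_A = 7165 − 4997 = 2168; ΔP_B = 48.77 − 34.23 = 14.54.
Midpoints: Q̄_A = 6081.0, P̄_B = 41.50.
ε = (ΔQ_A/Q̄_A)/(ΔP_B/P̄_B) = (2168/6081.0)/(14.54/41.50) ≈ 1.018.
ε > 0: Coke and Pepsi are substitutes.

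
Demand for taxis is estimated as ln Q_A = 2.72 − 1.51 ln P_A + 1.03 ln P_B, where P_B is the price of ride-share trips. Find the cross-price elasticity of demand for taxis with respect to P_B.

1.03

In a log-linear (constant-elasticity) demand function, the coefficient on ln P_B is the cross-price elasticity.
ε = 1.03. Positive, so taxis and ride-share trips are substitutes.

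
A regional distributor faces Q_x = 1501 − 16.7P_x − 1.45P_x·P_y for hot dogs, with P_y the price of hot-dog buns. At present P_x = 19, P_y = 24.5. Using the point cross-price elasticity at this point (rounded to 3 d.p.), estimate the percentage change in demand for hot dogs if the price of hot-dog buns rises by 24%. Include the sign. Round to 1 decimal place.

At P_x = 19, P_y = 24.5: Q_x = 508.725.
∂Q_x/∂P_y = -1.45P_x = -27.5500.
ε = (∂Q_x/∂P_y)(P_y/Q_x) = -27.5500 × 24.5/508.725 ≈ -1.327.
%ΔQ_x ≈ ε × %ΔP_y = -1.327 × (24%) = -31.8%.

-31.8%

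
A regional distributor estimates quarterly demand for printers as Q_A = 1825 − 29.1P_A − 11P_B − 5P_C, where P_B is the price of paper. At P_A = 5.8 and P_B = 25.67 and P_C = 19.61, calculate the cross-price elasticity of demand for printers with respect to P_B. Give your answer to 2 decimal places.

At P_A = 5.8 and P_B = 25.67 and P_C = 19.61: Q_A = 1275.8.
∂Q_A/∂P_B = -11.
ε = (∂Q_A/∂P_B)(P_B/Q_A) = -11 × (25.67/1275.8) ≈ -0.22.
Since ε < 0, printers and paper are complements.

-0.22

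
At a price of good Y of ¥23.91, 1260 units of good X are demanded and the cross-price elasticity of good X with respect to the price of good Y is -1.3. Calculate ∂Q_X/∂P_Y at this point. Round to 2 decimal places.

ε = (∂Q_X/∂P_Y)·(P_Y/Q_X) ⇒ ∂Q_X/∂P_Y = ε·Q_X/P_Y = -1.3 × 1260/23.91 ≈ -68.51.

-68.51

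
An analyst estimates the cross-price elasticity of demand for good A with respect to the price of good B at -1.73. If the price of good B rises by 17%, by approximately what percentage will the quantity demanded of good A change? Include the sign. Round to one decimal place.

-29.4%

%ΔQ ≈ ε × %ΔP of good B = -1.73 × (17%) = -29.4%.
Demand for good A falls by about 29.4%.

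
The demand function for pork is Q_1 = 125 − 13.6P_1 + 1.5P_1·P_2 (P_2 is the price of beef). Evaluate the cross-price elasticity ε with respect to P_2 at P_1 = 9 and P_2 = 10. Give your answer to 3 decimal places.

0.981

At P_1 = 9 and P_2 = 10: Q_1 = 137.6.
∂Q_1/∂P_2 = 1.5P_1 = 1.5(9) = 13.5000.
ε = (∂Q_1/∂P_2)(P_2/Q_1) = 13.5000 × (10/137.6) ≈ 0.981.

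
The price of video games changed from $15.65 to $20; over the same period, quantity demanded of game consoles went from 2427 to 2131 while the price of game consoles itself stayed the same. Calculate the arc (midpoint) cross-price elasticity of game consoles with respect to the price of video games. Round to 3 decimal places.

-0.532

ΔQ_A = 2131 − 2427 = -296; ΔP_B = 20 − 15.65 = 4.35.
Midpoints: Q̄_A = 2279.0, P̄_B = 17.82.
ε = (ΔQ_A/Q̄_A)/(ΔP_B/P̄_B) = (-296/2279.0)/(4.35/17.82) ≈ -0.532.
ε < 0: game consoles and video games are complements.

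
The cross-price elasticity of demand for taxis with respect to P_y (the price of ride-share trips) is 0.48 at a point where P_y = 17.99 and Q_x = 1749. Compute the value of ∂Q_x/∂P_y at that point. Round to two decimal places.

ε = (∂Q_x/∂P_y)·(P_y/Q_x) ⇒ ∂Q_x/∂P_y = ε·Q_x/P_y = 0.48 × 1749/17.99 ≈ 46.67.

46.67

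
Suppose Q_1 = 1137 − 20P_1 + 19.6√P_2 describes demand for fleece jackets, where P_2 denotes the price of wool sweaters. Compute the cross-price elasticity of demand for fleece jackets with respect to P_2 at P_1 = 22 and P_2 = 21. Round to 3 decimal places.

0.057

At P_1 = 22 and P_2 = 21: Q_1 = 786.818.
∂Q_1/∂P_2 = 19.6/(2√P_2) = 19.6/(2√21) = 2.1385.
ε = (∂Q_1/∂P_2)(P_2/Q_1) = 2.1385 × (21/786.818) ≈ 0.057.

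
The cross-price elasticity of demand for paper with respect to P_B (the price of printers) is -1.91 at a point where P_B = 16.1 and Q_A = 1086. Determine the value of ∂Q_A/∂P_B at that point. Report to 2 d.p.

ε = (∂Q_A/∂P_B)·(P_B/Q_A) ⇒ ∂Q_A/∂P_B = ε·Q_A/P_B = -1.91 × 1086/16.1 ≈ -128.84.

-128.84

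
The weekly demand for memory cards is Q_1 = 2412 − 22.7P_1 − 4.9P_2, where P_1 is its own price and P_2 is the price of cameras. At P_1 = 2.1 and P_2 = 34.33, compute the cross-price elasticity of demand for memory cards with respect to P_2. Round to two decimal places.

At P_1 = 2.1 and P_2 = 34.33: Q_1 = 2196.113.
∂Q_1/∂P_2 = -4.9.
ε = (∂Q_1/∂P_2)(P_2/Q_1) = -4.9 × (34.33/2196.113) ≈ -0.08.
Since ε < 0, memory cards and cameras are complements.

-0.08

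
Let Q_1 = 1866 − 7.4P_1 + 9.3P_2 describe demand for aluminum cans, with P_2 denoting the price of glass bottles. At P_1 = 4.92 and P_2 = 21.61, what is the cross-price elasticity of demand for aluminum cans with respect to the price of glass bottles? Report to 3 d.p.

0.099

At P_1 = 4.92 and P_2 = 21.61: Q_1 = 2030.565.
∂Q_1/∂P_2 = 9.3.
ε = (∂Q_1/∂P_2)(P_2/Q_1) = 9.3 × (21.61/2030.565) ≈ 0.099.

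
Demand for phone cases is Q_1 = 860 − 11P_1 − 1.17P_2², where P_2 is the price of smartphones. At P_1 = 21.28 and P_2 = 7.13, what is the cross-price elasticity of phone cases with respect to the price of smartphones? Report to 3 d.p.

At P_1 = 21.28 and P_2 = 7.13: Q_1 = 566.441.
∂Q_1/∂P_2 = -2.34P_2 = -2.34(7.13) = -16.6842.
ε = (∂Q_1/∂P_2)(P_2/Q_1) = -16.6842 × (7.13/566.441) ≈ -0.210.

-0.210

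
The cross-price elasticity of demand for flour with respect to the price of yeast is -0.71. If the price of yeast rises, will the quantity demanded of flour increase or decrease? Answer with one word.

decrease

ε < 0 and the price of yeast rises, so the quantity of flour moves in the opposite direction: it decreases.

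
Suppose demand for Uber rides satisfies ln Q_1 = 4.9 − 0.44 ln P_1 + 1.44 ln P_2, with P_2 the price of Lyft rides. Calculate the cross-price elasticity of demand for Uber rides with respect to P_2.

1.44

In a log-linear (constant-elasticity) demand function, the coefficient on ln P_2 is the cross-price elasticity.
ε = 1.44. Positive, so Uber rides and Lyft rides are substitutes.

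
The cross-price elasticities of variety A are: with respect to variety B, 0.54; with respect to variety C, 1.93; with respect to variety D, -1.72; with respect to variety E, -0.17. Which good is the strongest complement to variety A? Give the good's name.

Complements have ε < 0. The most negative value is -1.72 (variety D).

variety D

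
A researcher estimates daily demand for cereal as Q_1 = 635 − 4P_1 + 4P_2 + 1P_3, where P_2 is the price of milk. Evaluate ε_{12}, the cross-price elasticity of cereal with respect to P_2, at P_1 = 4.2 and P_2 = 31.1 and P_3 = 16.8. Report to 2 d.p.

0.16

At P_1 = 4.2 and P_2 = 31.1 and P_3 = 16.8: Q_1 = 759.4.
∂Q_1/∂P_2 = 4.
ε = (∂Q_1/∂P_2)(P_2/Q_1) = 4 × (31.1/759.4) ≈ 0.16.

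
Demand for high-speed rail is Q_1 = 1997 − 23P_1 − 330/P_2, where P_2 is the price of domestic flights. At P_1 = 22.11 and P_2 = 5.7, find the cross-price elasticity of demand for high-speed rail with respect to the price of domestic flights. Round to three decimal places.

At P_1 = 22.11 and P_2 = 5.7: Q_1 = 1430.575.
∂Q_1/∂P_2 = 330/P_2² = 10.1570.
ε = (∂Q_1/∂P_2)(P_2/Q_1) = 10.1570 × (5.7/1430.575) ≈ 0.040.
ε > 0: substitutes.

0.040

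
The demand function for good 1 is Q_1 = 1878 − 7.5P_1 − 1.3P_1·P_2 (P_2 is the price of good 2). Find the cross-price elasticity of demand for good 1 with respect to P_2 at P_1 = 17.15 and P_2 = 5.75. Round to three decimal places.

At P_1 = 17.15 and P_2 = 5.75: Q_1 = 1621.179.
∂Q_1/∂P_2 = -1.3P_1 = -1.3(17.15) = -22.2950.
ε = (∂Q_1/∂P_2)(P_2/Q_1) = -22.2950 × (5.75/1621.179) ≈ -0.079.

-0.079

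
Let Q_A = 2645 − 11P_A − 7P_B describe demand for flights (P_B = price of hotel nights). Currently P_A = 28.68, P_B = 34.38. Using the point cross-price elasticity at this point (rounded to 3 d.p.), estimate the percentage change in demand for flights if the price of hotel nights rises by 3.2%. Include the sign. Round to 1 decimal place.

-0.4%

At P_A = 28.68, P_B = 34.38: Q_A = 2088.86.
∂Q_A/∂P_B = -7.
ε = (∂Q_A/∂P_B)(P_B/Q_A) = -7.0000 × 34.38/2088.86 ≈ -0.115.
%ΔQ_A ≈ ε × %ΔP_B = -0.115 × (3.2%) = -0.4%.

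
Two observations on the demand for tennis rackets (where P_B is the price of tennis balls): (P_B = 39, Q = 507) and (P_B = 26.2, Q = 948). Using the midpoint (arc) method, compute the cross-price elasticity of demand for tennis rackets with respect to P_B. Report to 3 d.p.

-1.544

ΔQ_A = 948 − 507 = 441; ΔP_B = 26.2 − 39 = -12.8.
Midpoints: Q̄_A = 727.5, P̄_B = 32.60.
ε = (ΔQ_A/Q̄_A)/(ΔP_B/P̄_B) = (441/727.5)/(-12.8/32.60) ≈ -1.544.
ε < 0: tennis rackets and tennis balls are complements.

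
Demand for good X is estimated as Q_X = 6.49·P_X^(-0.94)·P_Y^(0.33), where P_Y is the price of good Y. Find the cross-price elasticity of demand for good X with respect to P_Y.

In a log-linear (constant-elasticity) demand function, the coefficient on the exponent of P_Y is the cross-price elasticity.
ε = 0.33. Positive, so good X and good Y are substitutes.

0.33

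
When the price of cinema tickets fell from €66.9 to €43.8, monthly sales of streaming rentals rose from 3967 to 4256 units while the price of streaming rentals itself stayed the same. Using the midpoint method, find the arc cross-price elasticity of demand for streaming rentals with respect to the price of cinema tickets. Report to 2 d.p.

ΔQ_A = 4256 − 3967 = 289; ΔP_B = 43.8 − 66.9 = -23.1.
Midpoints: Q̄_A = 4111.5, P̄_B = 55.35.
ε = (ΔQ_A/Q̄_A)/(ΔP_B/P̄_B) = (289/4111.5)/(-23.1/55.35) ≈ -0.17.
ε < 0: streaming rentals and cinema tickets are complements.

-0.17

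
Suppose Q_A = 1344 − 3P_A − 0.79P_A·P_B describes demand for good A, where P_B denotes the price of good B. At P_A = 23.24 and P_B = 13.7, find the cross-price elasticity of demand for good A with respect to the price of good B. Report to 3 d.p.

At P_A = 23.24 and P_B = 13.7: Q_A = 1022.753.
∂Q_A/∂P_B = -0.79P_A = -0.79(23.24) = -18.3596.
ε = (∂Q_A/∂P_B)(P_B/Q_A) = -18.3596 × (13.7/1022.753) ≈ -0.246.
ε < 0: complements.

-0.246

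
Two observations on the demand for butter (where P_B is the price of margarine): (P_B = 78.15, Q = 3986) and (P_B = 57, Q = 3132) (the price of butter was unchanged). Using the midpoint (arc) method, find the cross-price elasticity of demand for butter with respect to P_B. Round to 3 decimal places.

ΔQ_A = 3132 − 3986 = -854; ΔP_B = 57 − 78.15 = -21.15.
Midpoints: Q̄_A = 3559.0, P̄_B = 67.58.
ε = (ΔQ_A/Q̄_A)/(ΔP_B/P̄_B) = (-854/3559.0)/(-21.15/67.58) ≈ 0.767.
ε > 0: butter and margarine are substitutes.

0.767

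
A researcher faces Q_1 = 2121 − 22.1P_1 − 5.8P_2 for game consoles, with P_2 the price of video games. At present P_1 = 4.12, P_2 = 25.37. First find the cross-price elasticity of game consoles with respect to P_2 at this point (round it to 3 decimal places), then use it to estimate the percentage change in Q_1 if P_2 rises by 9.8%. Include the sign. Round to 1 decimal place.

At P_1 = 4.12, P_2 = 25.37: Q_1 = 1882.802.
∂Q_1/∂P_2 = -5.8.
ε = (∂Q_1/∂P_2)(P_2/Q_1) = -5.8000 × 25.37/1882.802 ≈ -0.078.
%ΔQ_1 ≈ ε × %ΔP_2 = -0.078 × (9.8%) = -0.8%.

-0.8%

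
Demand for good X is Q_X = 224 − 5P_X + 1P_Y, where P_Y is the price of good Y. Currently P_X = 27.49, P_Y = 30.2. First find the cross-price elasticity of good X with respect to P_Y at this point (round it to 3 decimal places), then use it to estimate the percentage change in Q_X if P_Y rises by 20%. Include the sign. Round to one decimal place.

At P_X = 27.49, P_Y = 30.2: Q_X = 116.75.
∂Q_X/∂P_Y = 1.
ε = (∂Q_X/∂P_Y)(P_Y/Q_X) = 1.0000 × 30.2/116.75 ≈ 0.259.
%ΔQ_X ≈ ε × %ΔP_Y = 0.259 × (20%) = 5.2%.

5.2%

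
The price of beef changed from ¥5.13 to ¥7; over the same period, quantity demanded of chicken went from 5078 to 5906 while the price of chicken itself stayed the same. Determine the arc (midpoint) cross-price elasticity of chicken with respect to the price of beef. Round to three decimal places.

ΔQ_A = 5906 − 5078 = 828; ΔP_B = 7 − 5.13 = 1.87.
Midpoints: Q̄_A = 5492.0, P̄_B = 6.06.
ε = (ΔQ_A/Q̄_A)/(ΔP_B/P̄_B) = (828/5492.0)/(1.87/6.06) ≈ 0.489.

0.489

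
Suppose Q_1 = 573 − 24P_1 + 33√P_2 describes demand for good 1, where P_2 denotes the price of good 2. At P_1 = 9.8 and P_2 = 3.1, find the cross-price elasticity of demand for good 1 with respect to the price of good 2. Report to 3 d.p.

0.073

At P_1 = 9.8 and P_2 = 3.1: Q_1 = 395.902.
∂Q_1/∂P_2 = 33/(2√P_2) = 33/(2√3.1) = 9.3714.
ε = (∂Q_1/∂P_2)(P_2/Q_1) = 9.3714 × (3.1/395.902) ≈ 0.073.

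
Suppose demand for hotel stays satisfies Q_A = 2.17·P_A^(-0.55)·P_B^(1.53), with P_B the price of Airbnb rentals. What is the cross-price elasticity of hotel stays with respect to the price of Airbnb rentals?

In a log-linear (constant-elasticity) demand function, the coefficient on the exponent of P_B is the cross-price elasticity.
ε = 1.53. Positive, so hotel stays and Airbnb rentals are substitutes.

1.53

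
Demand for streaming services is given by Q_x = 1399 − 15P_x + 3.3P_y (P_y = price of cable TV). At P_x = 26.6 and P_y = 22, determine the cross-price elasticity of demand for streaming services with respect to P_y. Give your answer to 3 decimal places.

At P_x = 26.6 and P_y = 22: Q_x = 1072.6.
∂Q_x/∂P_y = 3.3.
ε = (∂Q_x/∂P_y)(P_y/Q_x) = 3.3 × (22/1072.6) ≈ 0.068.

0.068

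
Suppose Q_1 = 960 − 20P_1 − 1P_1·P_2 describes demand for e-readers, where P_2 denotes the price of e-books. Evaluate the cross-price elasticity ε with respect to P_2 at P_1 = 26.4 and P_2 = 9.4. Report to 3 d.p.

-1.350

At P_1 = 26.4 and P_2 = 9.4: Q_1 = 183.84.
∂Q_1/∂P_2 = -1P_1 = -1(26.4) = -26.4000.
ε = (∂Q_1/∂P_2)(P_2/Q_1) = -26.4000 × (9.4/183.84) ≈ -1.350.
ε < 0: complements.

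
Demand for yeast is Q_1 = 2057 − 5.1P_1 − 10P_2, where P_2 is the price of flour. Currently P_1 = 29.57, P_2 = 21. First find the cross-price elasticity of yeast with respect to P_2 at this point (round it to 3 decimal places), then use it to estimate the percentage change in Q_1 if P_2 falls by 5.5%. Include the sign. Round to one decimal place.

At P_1 = 29.57, P_2 = 21: Q_1 = 1696.193.
∂Q_1/∂P_2 = -10.
ε = (∂Q_1/∂P_2)(P_2/Q_1) = -10.0000 × 21/1696.193 ≈ -0.124.
%ΔQ_1 ≈ ε × %ΔP_2 = -0.124 × (-5.5%) = 0.7%.

0.7%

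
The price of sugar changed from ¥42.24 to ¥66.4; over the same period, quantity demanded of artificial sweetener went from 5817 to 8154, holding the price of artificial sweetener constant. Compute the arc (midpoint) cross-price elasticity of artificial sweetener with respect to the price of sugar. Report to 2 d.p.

0.75

ΔQ_A = 8154 − 5817 = 2337; ΔP_B = 66.4 − 42.24 = 24.16.
Midpoints: Q̄_A = 6985.5, P̄_B = 54.32.
ε = (ΔQ_A/Q̄_A)/(ΔP_B/P̄_B) = (2337/6985.5)/(24.16/54.32) ≈ 0.75.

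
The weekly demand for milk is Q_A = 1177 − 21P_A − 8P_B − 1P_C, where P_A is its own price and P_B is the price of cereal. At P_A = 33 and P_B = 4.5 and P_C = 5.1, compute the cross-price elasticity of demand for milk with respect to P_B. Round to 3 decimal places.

-0.081

At P_A = 33 and P_B = 4.5 and P_C = 5.1: Q_A = 442.9.
∂Q_A/∂P_B = -8.
ε = (∂Q_A/∂P_B)(P_B/Q_A) = -8 × (4.5/442.9) ≈ -0.081.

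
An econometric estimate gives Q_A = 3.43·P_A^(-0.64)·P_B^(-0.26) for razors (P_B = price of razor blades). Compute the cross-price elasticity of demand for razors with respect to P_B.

In a log-linear (constant-elasticity) demand function, the coefficient on the exponent of P_B is the cross-price elasticity.
ε = -0.26. Negative, so razors and razor blades are complements.

-0.26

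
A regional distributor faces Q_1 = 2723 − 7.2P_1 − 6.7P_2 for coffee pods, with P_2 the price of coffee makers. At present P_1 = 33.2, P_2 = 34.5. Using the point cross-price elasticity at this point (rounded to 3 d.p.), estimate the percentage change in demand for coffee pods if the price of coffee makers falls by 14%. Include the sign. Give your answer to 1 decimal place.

At P_1 = 33.2, P_2 = 34.5: Q_1 = 2252.81.
∂Q_1/∂P_2 = -6.7.
ε = (∂Q_1/∂P_2)(P_2/Q_1) = -6.7000 × 34.5/2252.81 ≈ -0.103.
%ΔQ_1 ≈ ε × %ΔP_2 = -0.103 × (-14%) = 1.4%.

1.4%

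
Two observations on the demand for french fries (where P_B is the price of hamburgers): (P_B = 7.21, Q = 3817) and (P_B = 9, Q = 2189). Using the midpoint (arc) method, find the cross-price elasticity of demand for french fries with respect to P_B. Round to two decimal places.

-2.45

ΔQ_A = 2189 − 3817 = -1628; ΔP_B = 9 − 7.21 = 1.79.
Midpoints: Q̄_A = 3003.0, P̄_B = 8.11.
ε = (ΔQ_A/Q̄_A)/(ΔP_B/P̄_B) = (-1628/3003.0)/(1.79/8.11) ≈ -2.45.
ε < 0: french fries and hamburgers are complements.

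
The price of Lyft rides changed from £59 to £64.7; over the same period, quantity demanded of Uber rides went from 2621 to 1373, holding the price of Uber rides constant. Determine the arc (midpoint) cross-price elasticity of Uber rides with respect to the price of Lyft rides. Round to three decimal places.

-6.781

ΔQ_A = 1373 − 2621 = -1248; ΔP_B = 64.7 − 59 = 5.7.
Midpoints: Q̄_A = 1997.0, P̄_B = 61.85.
ε = (ΔQ_A/Q̄_A)/(ΔP_B/P̄_B) = (-1248/1997.0)/(5.7/61.85) ≈ -6.781.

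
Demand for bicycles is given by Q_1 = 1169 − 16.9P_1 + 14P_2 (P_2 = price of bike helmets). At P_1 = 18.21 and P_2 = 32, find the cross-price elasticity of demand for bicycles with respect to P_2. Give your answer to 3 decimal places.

0.342

At P_1 = 18.21 and P_2 = 32: Q_1 = 1309.251.
∂Q_1/∂P_2 = 14.
ε = (∂Q_1/∂P_2)(P_2/Q_1) = 14 × (32/1309.251) ≈ 0.342.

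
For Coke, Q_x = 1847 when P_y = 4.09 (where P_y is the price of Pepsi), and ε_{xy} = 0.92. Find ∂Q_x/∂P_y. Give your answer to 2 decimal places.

ε = (∂Q_x/∂P_y)·(P_y/Q_x) ⇒ ∂Q_x/∂P_y = ε·Q_x/P_y = 0.92 × 1847/4.09 ≈ 415.46.

415.46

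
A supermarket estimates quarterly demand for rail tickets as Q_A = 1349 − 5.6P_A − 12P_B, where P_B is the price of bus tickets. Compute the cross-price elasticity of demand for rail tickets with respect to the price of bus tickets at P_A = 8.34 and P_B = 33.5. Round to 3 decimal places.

-0.447

At P_A = 8.34 and P_B = 33.5: Q_A = 900.296.
∂Q_A/∂P_B = -12.
ε = (∂Q_A/∂P_B)(P_B/Q_A) = -12 × (33.5/900.296) ≈ -0.447.
Since ε < 0, rail tickets and bus tickets are complements.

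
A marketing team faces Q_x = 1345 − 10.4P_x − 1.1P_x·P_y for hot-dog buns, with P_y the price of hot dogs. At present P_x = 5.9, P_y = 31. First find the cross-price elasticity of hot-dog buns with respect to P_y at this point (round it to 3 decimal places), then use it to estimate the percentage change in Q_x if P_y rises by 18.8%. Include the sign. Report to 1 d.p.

At P_x = 5.9, P_y = 31: Q_x = 1082.45.
∂Q_x/∂P_y = -1.1P_x = -6.4900.
ε = (∂Q_x/∂P_y)(P_y/Q_x) = -6.4900 × 31/1082.45 ≈ -0.186.
%ΔQ_x ≈ ε × %ΔP_y = -0.186 × (18.8%) = -3.5%.

-3.5%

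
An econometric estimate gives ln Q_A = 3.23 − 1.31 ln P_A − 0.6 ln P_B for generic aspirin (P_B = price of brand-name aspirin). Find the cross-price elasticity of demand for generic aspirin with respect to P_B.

In a log-linear (constant-elasticity) demand function, the coefficient on ln P_B is the cross-price elasticity.
ε = -0.60. Negative, so generic aspirin and brand-name aspirin are complements.

-0.60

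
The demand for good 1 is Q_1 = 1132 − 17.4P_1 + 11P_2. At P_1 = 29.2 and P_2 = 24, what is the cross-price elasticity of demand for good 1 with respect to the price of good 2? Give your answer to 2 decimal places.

At P_1 = 29.2 and P_2 = 24: Q_1 = 887.92.
∂Q_1/∂P_2 = 11.
ε = (∂Q_1/∂P_2)(P_2/Q_1) = 11 × (24/887.92) ≈ 0.30.

0.30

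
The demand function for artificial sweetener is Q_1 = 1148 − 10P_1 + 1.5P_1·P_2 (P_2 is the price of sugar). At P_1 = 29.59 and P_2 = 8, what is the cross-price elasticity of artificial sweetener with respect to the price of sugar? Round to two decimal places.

At P_1 = 29.59 and P_2 = 8: Q_1 = 1207.18.
∂Q_1/∂P_2 = 1.5P_1 = 1.5(29.59) = 44.3850.
ε = (∂Q_1/∂P_2)(P_2/Q_1) = 44.3850 × (8/1207.18) ≈ 0.29.

0.29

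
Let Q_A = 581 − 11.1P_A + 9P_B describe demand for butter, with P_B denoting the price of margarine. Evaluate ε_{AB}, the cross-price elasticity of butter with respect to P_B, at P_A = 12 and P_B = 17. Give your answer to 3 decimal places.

At P_A = 12 and P_B = 17: Q_A = 600.8.
∂Q_A/∂P_B = 9.
ε = (∂Q_A/∂P_B)(P_B/Q_A) = 9 × (17/600.8) ≈ 0.255.
Since ε > 0, butter and margarine are substitutes.

0.255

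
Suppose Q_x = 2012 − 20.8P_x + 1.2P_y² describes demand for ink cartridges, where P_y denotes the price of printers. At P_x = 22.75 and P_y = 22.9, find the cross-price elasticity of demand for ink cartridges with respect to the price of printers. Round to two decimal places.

0.58

At P_x = 22.75 and P_y = 22.9: Q_x = 2168.092.
∂Q_x/∂P_y = 2.4P_y = 2.4(22.9) = 54.9600.
ε = (∂Q_x/∂P_y)(P_y/Q_x) = 54.9600 × (22.9/2168.092) ≈ 0.58.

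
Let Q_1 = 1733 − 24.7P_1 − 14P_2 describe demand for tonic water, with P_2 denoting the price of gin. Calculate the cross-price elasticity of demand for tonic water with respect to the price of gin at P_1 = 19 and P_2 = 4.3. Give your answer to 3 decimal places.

At P_1 = 19 and P_2 = 4.3: Q_1 = 1203.5.
∂Q_1/∂P_2 = -14.
ε = (∂Q_1/∂P_2)(P_2/Q_1) = -14 × (4.3/1203.5) ≈ -0.050.
Since ε < 0, tonic water and gin are complements.

-0.050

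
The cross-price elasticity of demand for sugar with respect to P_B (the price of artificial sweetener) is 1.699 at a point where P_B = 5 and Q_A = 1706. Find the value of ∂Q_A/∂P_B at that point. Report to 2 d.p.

579.70

ε = (∂Q_A/∂P_B)·(P_B/Q_A) ⇒ ∂Q_A/∂P_B = ε·Q_A/P_B = 1.699 × 1706/5 ≈ 579.70.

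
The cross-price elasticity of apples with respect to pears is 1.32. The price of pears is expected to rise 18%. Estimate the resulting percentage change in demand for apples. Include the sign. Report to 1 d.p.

23.8%

%ΔQ ≈ ε × %ΔP of pears = 1.32 × (18%) = 23.8%.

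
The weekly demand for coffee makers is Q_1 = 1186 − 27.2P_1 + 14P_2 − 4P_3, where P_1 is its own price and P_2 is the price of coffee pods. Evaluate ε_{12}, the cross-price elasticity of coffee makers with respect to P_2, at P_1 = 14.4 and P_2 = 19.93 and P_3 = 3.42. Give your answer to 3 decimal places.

0.263

At P_1 = 14.4 and P_2 = 19.93 and P_3 = 3.42: Q_1 = 1059.66.
∂Q_1/∂P_2 = 14.
ε = (∂Q_1/∂P_2)(P_2/Q_1) = 14 × (19.93/1059.66) ≈ 0.263.
Since ε > 0, coffee makers and coffee pods are substitutes.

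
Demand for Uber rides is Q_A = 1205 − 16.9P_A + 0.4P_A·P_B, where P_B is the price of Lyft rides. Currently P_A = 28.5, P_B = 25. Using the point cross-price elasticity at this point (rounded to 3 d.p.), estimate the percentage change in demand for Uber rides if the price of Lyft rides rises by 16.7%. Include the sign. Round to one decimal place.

At P_A = 28.5, P_B = 25: Q_A = 1008.35.
∂Q_A/∂P_B = 0.4P_A = 11.4000.
ε = (∂Q_A/∂P_B)(P_B/Q_A) = 11.4000 × 25/1008.35 ≈ 0.283.
%ΔQ_A ≈ ε × %ΔP_B = 0.283 × (16.7%) = 4.7%.

4.7%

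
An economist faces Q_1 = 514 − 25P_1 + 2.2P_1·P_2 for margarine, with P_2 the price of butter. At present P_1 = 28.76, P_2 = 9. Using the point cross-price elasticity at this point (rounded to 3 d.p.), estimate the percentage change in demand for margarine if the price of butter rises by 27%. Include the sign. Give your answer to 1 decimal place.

At P_1 = 28.76, P_2 = 9: Q_1 = 364.448.
∂Q_1/∂P_2 = 2.2P_1 = 63.2720.
ε = (∂Q_1/∂P_2)(P_2/Q_1) = 63.2720 × 9/364.448 ≈ 1.562.
%ΔQ_1 ≈ ε × %ΔP_2 = 1.562 × (27%) = 42.2%.

42.2%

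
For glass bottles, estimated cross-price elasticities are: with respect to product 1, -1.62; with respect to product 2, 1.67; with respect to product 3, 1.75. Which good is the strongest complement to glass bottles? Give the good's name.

product 1

Complements have ε < 0. The most negative value is -1.62 (product 1).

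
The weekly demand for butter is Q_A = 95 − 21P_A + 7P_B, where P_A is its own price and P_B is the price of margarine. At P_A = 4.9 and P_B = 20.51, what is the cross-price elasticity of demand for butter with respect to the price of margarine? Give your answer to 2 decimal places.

1.06

At P_A = 4.9 and P_B = 20.51: Q_A = 135.67.
∂Q_A/∂P_B = 7.
ε = (∂Q_A/∂P_B)(P_B/Q_A) = 7 × (20.51/135.67) ≈ 1.06.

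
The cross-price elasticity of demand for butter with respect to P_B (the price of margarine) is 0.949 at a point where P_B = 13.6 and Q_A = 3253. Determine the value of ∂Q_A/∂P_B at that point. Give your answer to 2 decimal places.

226.99

ε = (∂Q_A/∂P_B)·(P_B/Q_A) ⇒ ∂Q_A/∂P_B = ε·Q_A/P_B = 0.949 × 3253/13.6 ≈ 226.99.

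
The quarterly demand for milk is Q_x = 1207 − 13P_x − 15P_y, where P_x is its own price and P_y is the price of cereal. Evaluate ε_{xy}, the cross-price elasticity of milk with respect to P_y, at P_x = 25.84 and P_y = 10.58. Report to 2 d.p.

At P_x = 25.84 and P_y = 10.58: Q_x = 712.38.
∂Q_x/∂P_y = -15.
ε = (∂Q_x/∂P_y)(P_y/Q_x) = -15 × (10.58/712.38) ≈ -0.22.

-0.22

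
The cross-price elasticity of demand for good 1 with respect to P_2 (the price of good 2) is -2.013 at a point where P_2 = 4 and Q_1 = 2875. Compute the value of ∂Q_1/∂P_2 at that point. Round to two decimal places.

-1446.84

ε = (∂Q_1/∂P_2)·(P_2/Q_1) ⇒ ∂Q_1/∂P_2 = ε·Q_1/P_2 = -2.013 × 2875/4 ≈ -1446.84.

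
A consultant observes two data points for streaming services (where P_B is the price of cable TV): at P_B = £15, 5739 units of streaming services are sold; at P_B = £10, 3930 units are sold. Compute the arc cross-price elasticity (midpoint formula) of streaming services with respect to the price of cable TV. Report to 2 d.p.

ΔQ_A = 3930 − 5739 = -1809; ΔP_B = 10 − 15 = -5.
Midpoints: Q̄_A = 4834.5, P̄_B = 12.50.
ε = (ΔQ_A/Q̄_A)/(ΔP_B/P̄_B) = (-1809/4834.5)/(-5/12.50) ≈ 0.94.
ε > 0: streaming services and cable TV are substitutes.

0.94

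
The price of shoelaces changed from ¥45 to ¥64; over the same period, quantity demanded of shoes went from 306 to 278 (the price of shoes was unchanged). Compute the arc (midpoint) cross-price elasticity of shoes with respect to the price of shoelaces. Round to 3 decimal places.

-0.275

ΔQ_A = 278 − 306 = -28; ΔP_B = 64 − 45 = 19.
Midpoints: Q̄_A = 292.0, P̄_B = 54.50.
ε = (ΔQ_A/Q̄_A)/(ΔP_B/P̄_B) = (-28/292.0)/(19/54.50) ≈ -0.275.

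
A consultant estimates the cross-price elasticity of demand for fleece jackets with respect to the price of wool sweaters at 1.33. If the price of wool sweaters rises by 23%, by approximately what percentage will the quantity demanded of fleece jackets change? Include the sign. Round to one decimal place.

%ΔQ ≈ ε × %ΔP of wool sweaters = 1.33 × (23%) = 30.6%.

30.6%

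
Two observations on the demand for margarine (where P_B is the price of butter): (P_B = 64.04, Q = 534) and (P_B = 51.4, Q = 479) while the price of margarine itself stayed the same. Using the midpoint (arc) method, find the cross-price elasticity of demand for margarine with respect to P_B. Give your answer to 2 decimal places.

ΔQ_A = 479 − 534 = -55; ΔP_B = 51.4 − 64.04 = -12.64.
Midpoints: Q̄_A = 506.5, P̄_B = 57.72.
ε = (ΔQ_A/Q̄_A)/(ΔP_B/P̄_B) = (-55/506.5)/(-12.64/57.72) ≈ 0.50.

0.50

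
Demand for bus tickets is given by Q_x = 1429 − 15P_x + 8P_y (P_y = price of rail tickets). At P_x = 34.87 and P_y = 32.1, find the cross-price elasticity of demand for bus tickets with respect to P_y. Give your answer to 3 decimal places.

At P_x = 34.87 and P_y = 32.1: Q_x = 1162.75.
∂Q_x/∂P_y = 8.
ε = (∂Q_x/∂P_y)(P_y/Q_x) = 8 × (32.1/1162.75) ≈ 0.221.

0.221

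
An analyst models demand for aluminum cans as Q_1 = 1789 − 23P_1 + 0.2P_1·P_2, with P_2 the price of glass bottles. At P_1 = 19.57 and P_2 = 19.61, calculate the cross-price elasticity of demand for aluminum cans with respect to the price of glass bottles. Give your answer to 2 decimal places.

At P_1 = 19.57 and P_2 = 19.61: Q_1 = 1415.644.
∂Q_1/∂P_2 = 0.2P_1 = 0.2(19.57) = 3.9140.
ε = (∂Q_1/∂P_2)(P_2/Q_1) = 3.9140 × (19.61/1415.644) ≈ 0.05.

0.05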